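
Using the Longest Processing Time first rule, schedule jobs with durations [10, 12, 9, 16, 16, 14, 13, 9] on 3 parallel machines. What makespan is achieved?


Sort jobs in decreasing order (LPT): [16, 16, 14, 13, 12, 10, 9, 9]
Assign each job to the least loaded machine:
  Machine 1: jobs [16, 12], load = 28
  Machine 2: jobs [16, 10, 9], load = 35
  Machine 3: jobs [14, 13, 9], load = 36
Makespan = max load = 36

36


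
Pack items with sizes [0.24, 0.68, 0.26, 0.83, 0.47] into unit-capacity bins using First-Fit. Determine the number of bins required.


Place items sequentially using First-Fit:
  Item 0.24 -> new Bin 1
  Item 0.68 -> Bin 1 (now 0.92)
  Item 0.26 -> new Bin 2
  Item 0.83 -> new Bin 3
  Item 0.47 -> Bin 2 (now 0.73)
Total bins used = 3

3


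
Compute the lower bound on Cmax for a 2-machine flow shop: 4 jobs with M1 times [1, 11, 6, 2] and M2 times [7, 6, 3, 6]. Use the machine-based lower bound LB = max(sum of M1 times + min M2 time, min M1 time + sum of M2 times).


LB1 = sum(M1 times) + min(M2 times) = 20 + 3 = 23
LB2 = min(M1 times) + sum(M2 times) = 1 + 22 = 23
Lower bound = max(LB1, LB2) = max(23, 23) = 23

23


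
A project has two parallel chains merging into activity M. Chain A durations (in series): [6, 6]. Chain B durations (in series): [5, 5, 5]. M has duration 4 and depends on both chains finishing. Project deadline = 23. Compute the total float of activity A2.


Forward pass: ES(A2) = sum of predecessors on chain A = 6
EF = ES + duration = 6 + 6 = 12
Backward pass: LF(M) = deadline = 23; LS(M) = 23 - 4 = 19
LF(A2) = LS(M) - sum(successors on chain A) = 19 - 0 = 19
LS = LF - duration = 19 - 6 = 13
Total float = LS - ES = 13 - 6 = 7

7


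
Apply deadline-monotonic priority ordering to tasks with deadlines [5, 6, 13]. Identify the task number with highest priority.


Sort tasks by relative deadline (ascending):
  Task 1: deadline = 5
  Task 2: deadline = 6
  Task 3: deadline = 13
Priority order (highest first): [1, 2, 3]
Highest priority task = 1

1


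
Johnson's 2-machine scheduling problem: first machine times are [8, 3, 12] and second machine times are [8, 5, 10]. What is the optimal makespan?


Apply Johnson's rule:
  Group 1 (a <= b): [(2, 3, 5), (1, 8, 8)]
  Group 2 (a > b): [(3, 12, 10)]
Optimal job order: [2, 1, 3]
Schedule:
  Job 2: M1 done at 3, M2 done at 8
  Job 1: M1 done at 11, M2 done at 19
  Job 3: M1 done at 23, M2 done at 33
Makespan = 33

33


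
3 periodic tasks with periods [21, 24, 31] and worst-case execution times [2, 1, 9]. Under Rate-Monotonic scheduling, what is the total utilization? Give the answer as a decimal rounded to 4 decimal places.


Compute individual utilizations (exact fractions):
  Task 1: C/T = 2/21 (approx. 0.0952)
  Task 2: C/T = 1/24 (approx. 0.0417)
  Task 3: C/T = 9/31 (approx. 0.2903)
Total utilization U = 2/21 + 1/24 + 9/31 = 2225/5208
Rounded to 4 decimal places: U = 0.4272
RM (Liu & Layland) bound for 3 tasks = 0.779763; compare with U = 2225/5208 (approx. 0.427227)
U <= bound, so schedulable by RM sufficient condition.

0.4272


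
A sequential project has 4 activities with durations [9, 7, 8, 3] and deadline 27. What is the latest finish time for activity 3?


LF(activity 3) = deadline - sum of successor durations
Successors: activities 4 through 4 with durations [3]
Sum of successor durations = 3
LF = 27 - 3 = 24

24


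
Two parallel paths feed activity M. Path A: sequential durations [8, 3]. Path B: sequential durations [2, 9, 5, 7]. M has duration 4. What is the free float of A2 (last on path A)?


ES(A2) = sum of predecessors on chain A = 8
EF(A2) = ES + duration = 8 + 3 = 11
Successor of A2 is M. ES(M) = max(sum(A), sum(B)) = max(11, 23) = 23
Free float = ES(successor) - EF(current) = 23 - 11 = 12

12


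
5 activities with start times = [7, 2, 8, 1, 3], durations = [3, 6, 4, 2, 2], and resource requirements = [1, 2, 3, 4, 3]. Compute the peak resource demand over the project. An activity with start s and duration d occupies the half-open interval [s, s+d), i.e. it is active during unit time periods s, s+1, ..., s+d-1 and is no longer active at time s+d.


Each activity i is active on [start_i, start_i + duration_i).
Compute total resource usage per time slot:
  t=0: active resources = [], total = 0
  t=1: active resources = [4], total = 4
  t=2: active resources = [2, 4], total = 6
  t=3: active resources = [2, 3], total = 5
  t=4: active resources = [2, 3], total = 5
  t=5: active resources = [2], total = 2
  t=6: active resources = [2], total = 2
  t=7: active resources = [1, 2], total = 3
  t=8: active resources = [1, 3], total = 4
  t=9: active resources = [1, 3], total = 4
  t=10: active resources = [3], total = 3
  t=11: active resources = [3], total = 3
Peak resource demand = 6

6


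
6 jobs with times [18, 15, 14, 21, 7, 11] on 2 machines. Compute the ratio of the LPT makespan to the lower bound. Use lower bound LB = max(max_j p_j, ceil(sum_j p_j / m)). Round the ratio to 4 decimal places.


LPT order: [21, 18, 15, 14, 11, 7]
Machine loads after assignment: [42, 44]
LPT makespan = 44
Lower bound = max(max_job, ceil(total/2)) = max(21, 43) = 43
Ratio = 44 / 43 = 1.0233

1.0233


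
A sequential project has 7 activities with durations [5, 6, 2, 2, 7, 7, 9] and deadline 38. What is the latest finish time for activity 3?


LF(activity 3) = deadline - sum of successor durations
Successors: activities 4 through 7 with durations [2, 7, 7, 9]
Sum of successor durations = 25
LF = 38 - 25 = 13

13


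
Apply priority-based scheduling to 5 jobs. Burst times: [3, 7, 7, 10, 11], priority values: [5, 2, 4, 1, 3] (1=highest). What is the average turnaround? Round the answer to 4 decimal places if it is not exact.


Sort by priority (ascending = highest first):
Order: [(1, 10), (2, 7), (3, 11), (4, 7), (5, 3)]
Completion times:
  Priority 1, burst=10, C=10
  Priority 2, burst=7, C=17
  Priority 3, burst=11, C=28
  Priority 4, burst=7, C=35
  Priority 5, burst=3, C=38
Average turnaround = 128/5 = 25.6

25.6


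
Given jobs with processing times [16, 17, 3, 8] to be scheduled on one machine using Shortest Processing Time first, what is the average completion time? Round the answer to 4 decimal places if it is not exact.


Sort jobs by processing time (SPT order): [3, 8, 16, 17]
Compute completion times sequentially:
  Job 1: processing = 3, completes at 3
  Job 2: processing = 8, completes at 11
  Job 3: processing = 16, completes at 27
  Job 4: processing = 17, completes at 44
Sum of completion times = 85
Average completion time = 85/4 = 21.25

21.25


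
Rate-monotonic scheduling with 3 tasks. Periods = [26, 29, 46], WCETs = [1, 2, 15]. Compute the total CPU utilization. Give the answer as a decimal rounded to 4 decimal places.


Compute individual utilizations (exact fractions):
  Task 1: C/T = 1/26 (approx. 0.0385)
  Task 2: C/T = 2/29 (approx. 0.069)
  Task 3: C/T = 15/46 (approx. 0.3261)
Total utilization U = 1/26 + 2/29 + 15/46 = 3759/8671
Rounded to 4 decimal places: U = 0.4335
RM (Liu & Layland) bound for 3 tasks = 0.779763; compare with U = 3759/8671 (approx. 0.433514)
U <= bound, so schedulable by RM sufficient condition.

0.4335


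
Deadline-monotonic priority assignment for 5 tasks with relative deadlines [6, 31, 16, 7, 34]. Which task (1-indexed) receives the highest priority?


Sort tasks by relative deadline (ascending):
  Task 1: deadline = 6
  Task 4: deadline = 7
  Task 3: deadline = 16
  Task 2: deadline = 31
  Task 5: deadline = 34
Priority order (highest first): [1, 4, 3, 2, 5]
Highest priority task = 1

1


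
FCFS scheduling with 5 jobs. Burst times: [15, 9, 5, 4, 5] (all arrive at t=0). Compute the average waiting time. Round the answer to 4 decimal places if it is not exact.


FCFS order (as given): [15, 9, 5, 4, 5]
Waiting times:
  Job 1: wait = 0
  Job 2: wait = 15
  Job 3: wait = 24
  Job 4: wait = 29
  Job 5: wait = 33
Sum of waiting times = 101
Average waiting time = 101/5 = 20.2

20.2


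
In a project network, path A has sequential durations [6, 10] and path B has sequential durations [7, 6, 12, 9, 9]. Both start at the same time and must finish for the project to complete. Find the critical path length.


Path A total = 6 + 10 = 16
Path B total = 7 + 6 + 12 + 9 + 9 = 43
Critical path = longest path = max(16, 43) = 43

43


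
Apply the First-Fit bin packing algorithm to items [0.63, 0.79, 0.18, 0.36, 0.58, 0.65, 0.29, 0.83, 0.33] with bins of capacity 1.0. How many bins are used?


Place items sequentially using First-Fit:
  Item 0.63 -> new Bin 1
  Item 0.79 -> new Bin 2
  Item 0.18 -> Bin 1 (now 0.81)
  Item 0.36 -> new Bin 3
  Item 0.58 -> Bin 3 (now 0.94)
  Item 0.65 -> new Bin 4
  Item 0.29 -> Bin 4 (now 0.94)
  Item 0.83 -> new Bin 5
  Item 0.33 -> new Bin 6
Total bins used = 6

6


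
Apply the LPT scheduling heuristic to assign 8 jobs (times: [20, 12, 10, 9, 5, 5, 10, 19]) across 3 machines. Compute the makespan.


Sort jobs in decreasing order (LPT): [20, 19, 12, 10, 10, 9, 5, 5]
Assign each job to the least loaded machine:
  Machine 1: jobs [20, 9], load = 29
  Machine 2: jobs [19, 10], load = 29
  Machine 3: jobs [12, 10, 5, 5], load = 32
Makespan = max load = 32

32


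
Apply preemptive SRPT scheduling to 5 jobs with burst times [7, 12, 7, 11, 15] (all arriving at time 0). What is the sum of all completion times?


Since all jobs arrive at t=0, SRPT equals SPT ordering.
SPT order: [7, 7, 11, 12, 15]
Completion times:
  Job 1: p=7, C=7
  Job 2: p=7, C=14
  Job 3: p=11, C=25
  Job 4: p=12, C=37
  Job 5: p=15, C=52
Total completion time = 7 + 14 + 25 + 37 + 52 = 135

135


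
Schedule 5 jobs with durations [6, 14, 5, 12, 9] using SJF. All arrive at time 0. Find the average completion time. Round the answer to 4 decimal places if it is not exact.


SJF order (ascending): [5, 6, 9, 12, 14]
Completion times:
  Job 1: burst=5, C=5
  Job 2: burst=6, C=11
  Job 3: burst=9, C=20
  Job 4: burst=12, C=32
  Job 5: burst=14, C=46
Average completion = 114/5 = 22.8

22.8


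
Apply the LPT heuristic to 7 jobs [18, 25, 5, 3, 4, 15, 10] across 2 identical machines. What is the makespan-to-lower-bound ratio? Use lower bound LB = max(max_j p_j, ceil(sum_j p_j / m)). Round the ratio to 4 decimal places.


LPT order: [25, 18, 15, 10, 5, 4, 3]
Machine loads after assignment: [39, 41]
LPT makespan = 41
Lower bound = max(max_job, ceil(total/2)) = max(25, 40) = 40
Ratio = 41 / 40 = 1.025

1.025


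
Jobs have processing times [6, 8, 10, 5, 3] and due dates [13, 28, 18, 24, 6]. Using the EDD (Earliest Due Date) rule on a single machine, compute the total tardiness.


Sort by due date (EDD order): [(3, 6), (6, 13), (10, 18), (5, 24), (8, 28)]
Compute completion times and tardiness:
  Job 1: p=3, d=6, C=3, tardiness=max(0,3-6)=0
  Job 2: p=6, d=13, C=9, tardiness=max(0,9-13)=0
  Job 3: p=10, d=18, C=19, tardiness=max(0,19-18)=1
  Job 4: p=5, d=24, C=24, tardiness=max(0,24-24)=0
  Job 5: p=8, d=28, C=32, tardiness=max(0,32-28)=4
Total tardiness = 5

5


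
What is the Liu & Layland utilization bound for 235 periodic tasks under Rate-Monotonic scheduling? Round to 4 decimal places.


Compute 2^(1/235) = 1.0029539167
Subtract 1: 1.0029539167 - 1 = 0.0029539167
Multiply by n: 235 * 0.0029539167 = 0.6941704245
Round to 4 dp: 0.6942

0.6942


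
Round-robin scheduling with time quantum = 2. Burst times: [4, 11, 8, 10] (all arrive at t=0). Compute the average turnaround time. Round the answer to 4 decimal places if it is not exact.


Time quantum = 2
Execution trace:
  J1 runs 2 units, time = 2
  J2 runs 2 units, time = 4
  J3 runs 2 units, time = 6
  J4 runs 2 units, time = 8
  J1 runs 2 units, time = 10
  J2 runs 2 units, time = 12
  J3 runs 2 units, time = 14
  J4 runs 2 units, time = 16
  J2 runs 2 units, time = 18
  J3 runs 2 units, time = 20
  J4 runs 2 units, time = 22
  J2 runs 2 units, time = 24
  J3 runs 2 units, time = 26
  J4 runs 2 units, time = 28
  J2 runs 2 units, time = 30
  J4 runs 2 units, time = 32
  J2 runs 1 units, time = 33
Finish times: [10, 33, 26, 32]
Average turnaround = 101/4 = 25.25

25.25


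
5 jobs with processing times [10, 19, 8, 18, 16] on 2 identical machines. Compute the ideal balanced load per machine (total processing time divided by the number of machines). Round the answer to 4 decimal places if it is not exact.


Total processing time = 10 + 19 + 8 + 18 + 16 = 71
Number of machines = 2
Ideal balanced load = 71 / 2 = 35.5

35.5


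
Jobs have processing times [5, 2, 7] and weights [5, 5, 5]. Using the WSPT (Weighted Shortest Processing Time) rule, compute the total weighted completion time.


Compute p/w ratios and sort ascending (WSPT): [(2, 5), (5, 5), (7, 5)]
Compute weighted completion times:
  Job (p=2,w=5): C=2, w*C=5*2=10
  Job (p=5,w=5): C=7, w*C=5*7=35
  Job (p=7,w=5): C=14, w*C=5*14=70
Total weighted completion time = 115

115


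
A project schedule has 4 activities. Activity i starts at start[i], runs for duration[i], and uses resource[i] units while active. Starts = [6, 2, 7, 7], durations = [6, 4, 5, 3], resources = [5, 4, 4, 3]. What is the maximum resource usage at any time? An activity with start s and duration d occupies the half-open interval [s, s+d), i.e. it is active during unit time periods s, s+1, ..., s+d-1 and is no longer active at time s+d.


Each activity i is active on [start_i, start_i + duration_i).
Compute total resource usage per time slot:
  t=0: active resources = [], total = 0
  t=1: active resources = [], total = 0
  t=2: active resources = [4], total = 4
  t=3: active resources = [4], total = 4
  t=4: active resources = [4], total = 4
  t=5: active resources = [4], total = 4
  t=6: active resources = [5], total = 5
  t=7: active resources = [5, 4, 3], total = 12
  t=8: active resources = [5, 4, 3], total = 12
  t=9: active resources = [5, 4, 3], total = 12
  t=10: active resources = [5, 4], total = 9
  t=11: active resources = [5, 4], total = 9
Peak resource demand = 12

12


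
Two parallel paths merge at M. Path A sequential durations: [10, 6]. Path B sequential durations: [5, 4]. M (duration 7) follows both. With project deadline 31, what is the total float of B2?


Forward pass: ES(B2) = sum of predecessors on chain B = 5
EF = ES + duration = 5 + 4 = 9
Backward pass: LF(M) = deadline = 31; LS(M) = 31 - 7 = 24
LF(B2) = LS(M) - sum(successors on chain B) = 24 - 0 = 24
LS = LF - duration = 24 - 4 = 20
Total float = LS - ES = 20 - 5 = 15

15


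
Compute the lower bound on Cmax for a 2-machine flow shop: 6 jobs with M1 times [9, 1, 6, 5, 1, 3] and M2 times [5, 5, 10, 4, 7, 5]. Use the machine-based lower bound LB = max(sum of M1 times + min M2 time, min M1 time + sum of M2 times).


LB1 = sum(M1 times) + min(M2 times) = 25 + 4 = 29
LB2 = min(M1 times) + sum(M2 times) = 1 + 36 = 37
Lower bound = max(LB1, LB2) = max(29, 37) = 37

37


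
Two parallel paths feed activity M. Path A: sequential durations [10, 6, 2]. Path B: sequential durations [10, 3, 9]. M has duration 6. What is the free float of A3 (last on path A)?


ES(A3) = sum of predecessors on chain A = 16
EF(A3) = ES + duration = 16 + 2 = 18
Successor of A3 is M. ES(M) = max(sum(A), sum(B)) = max(18, 22) = 22
Free float = ES(successor) - EF(current) = 22 - 18 = 4

4


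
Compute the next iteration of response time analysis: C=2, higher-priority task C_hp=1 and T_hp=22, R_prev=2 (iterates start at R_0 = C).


R_next = C + ceil(R_prev / T_hp) * C_hp
ceil(2 / 22) = ceil(0.0909) = 1
Interference = 1 * 1 = 1
R_next = 2 + 1 = 3

3


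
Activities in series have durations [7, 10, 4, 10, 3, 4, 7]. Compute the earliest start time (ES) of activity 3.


Activity 3 starts after activities 1 through 2 complete.
Predecessor durations: [7, 10]
ES = 7 + 10 = 17

17


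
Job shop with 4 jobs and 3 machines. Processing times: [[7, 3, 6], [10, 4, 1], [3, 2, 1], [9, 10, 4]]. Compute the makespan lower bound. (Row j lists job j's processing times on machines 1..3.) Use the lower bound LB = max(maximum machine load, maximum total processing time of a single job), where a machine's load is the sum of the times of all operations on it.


Machine loads:
  Machine 1: 7 + 10 + 3 + 9 = 29
  Machine 2: 3 + 4 + 2 + 10 = 19
  Machine 3: 6 + 1 + 1 + 4 = 12
Max machine load = 29
Job totals:
  Job 1: 16
  Job 2: 15
  Job 3: 6
  Job 4: 23
Max job total = 23
Lower bound = max(29, 23) = 29

29


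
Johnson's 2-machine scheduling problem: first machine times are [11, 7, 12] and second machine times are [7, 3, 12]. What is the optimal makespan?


Apply Johnson's rule:
  Group 1 (a <= b): [(3, 12, 12)]
  Group 2 (a > b): [(1, 11, 7), (2, 7, 3)]
Optimal job order: [3, 1, 2]
Schedule:
  Job 3: M1 done at 12, M2 done at 24
  Job 1: M1 done at 23, M2 done at 31
  Job 2: M1 done at 30, M2 done at 34
Makespan = 34

34


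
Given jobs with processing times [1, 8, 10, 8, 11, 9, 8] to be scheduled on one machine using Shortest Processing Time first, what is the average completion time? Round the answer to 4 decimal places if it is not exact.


Sort jobs by processing time (SPT order): [1, 8, 8, 8, 9, 10, 11]
Compute completion times sequentially:
  Job 1: processing = 1, completes at 1
  Job 2: processing = 8, completes at 9
  Job 3: processing = 8, completes at 17
  Job 4: processing = 8, completes at 25
  Job 5: processing = 9, completes at 34
  Job 6: processing = 10, completes at 44
  Job 7: processing = 11, completes at 55
Sum of completion times = 185
Average completion time = 185/7 = 26.4286

26.4286


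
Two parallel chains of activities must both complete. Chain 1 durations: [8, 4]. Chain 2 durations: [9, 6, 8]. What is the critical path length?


Path A total = 8 + 4 = 12
Path B total = 9 + 6 + 8 = 23
Critical path = longest path = max(12, 23) = 23

23


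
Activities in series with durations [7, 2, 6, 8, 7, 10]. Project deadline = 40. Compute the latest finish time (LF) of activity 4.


LF(activity 4) = deadline - sum of successor durations
Successors: activities 5 through 6 with durations [7, 10]
Sum of successor durations = 17
LF = 40 - 17 = 23

23


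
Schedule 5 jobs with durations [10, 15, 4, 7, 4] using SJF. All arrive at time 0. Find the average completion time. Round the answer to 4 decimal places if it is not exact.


SJF order (ascending): [4, 4, 7, 10, 15]
Completion times:
  Job 1: burst=4, C=4
  Job 2: burst=4, C=8
  Job 3: burst=7, C=15
  Job 4: burst=10, C=25
  Job 5: burst=15, C=40
Average completion = 92/5 = 18.4

18.4


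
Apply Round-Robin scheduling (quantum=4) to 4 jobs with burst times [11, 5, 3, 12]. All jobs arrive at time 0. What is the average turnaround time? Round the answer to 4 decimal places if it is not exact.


Time quantum = 4
Execution trace:
  J1 runs 4 units, time = 4
  J2 runs 4 units, time = 8
  J3 runs 3 units, time = 11
  J4 runs 4 units, time = 15
  J1 runs 4 units, time = 19
  J2 runs 1 units, time = 20
  J4 runs 4 units, time = 24
  J1 runs 3 units, time = 27
  J4 runs 4 units, time = 31
Finish times: [27, 20, 11, 31]
Average turnaround = 89/4 = 22.25

22.25


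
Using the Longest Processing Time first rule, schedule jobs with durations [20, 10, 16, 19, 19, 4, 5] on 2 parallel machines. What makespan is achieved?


Sort jobs in decreasing order (LPT): [20, 19, 19, 16, 10, 5, 4]
Assign each job to the least loaded machine:
  Machine 1: jobs [20, 16, 10], load = 46
  Machine 2: jobs [19, 19, 5, 4], load = 47
Makespan = max load = 47

47


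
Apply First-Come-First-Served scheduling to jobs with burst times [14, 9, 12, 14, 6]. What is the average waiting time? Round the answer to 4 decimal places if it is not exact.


FCFS order (as given): [14, 9, 12, 14, 6]
Waiting times:
  Job 1: wait = 0
  Job 2: wait = 14
  Job 3: wait = 23
  Job 4: wait = 35
  Job 5: wait = 49
Sum of waiting times = 121
Average waiting time = 121/5 = 24.2

24.2


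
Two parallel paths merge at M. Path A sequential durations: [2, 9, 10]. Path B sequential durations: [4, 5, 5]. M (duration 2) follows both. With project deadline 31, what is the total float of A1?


Forward pass: ES(A1) = sum of predecessors on chain A = 0
EF = ES + duration = 0 + 2 = 2
Backward pass: LF(M) = deadline = 31; LS(M) = 31 - 2 = 29
LF(A1) = LS(M) - sum(successors on chain A) = 29 - 19 = 10
LS = LF - duration = 10 - 2 = 8
Total float = LS - ES = 8 - 0 = 8

8


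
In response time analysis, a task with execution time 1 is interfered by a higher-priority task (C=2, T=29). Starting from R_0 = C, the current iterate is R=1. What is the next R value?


R_next = C + ceil(R_prev / T_hp) * C_hp
ceil(1 / 29) = ceil(0.0345) = 1
Interference = 1 * 2 = 2
R_next = 1 + 2 = 3

3


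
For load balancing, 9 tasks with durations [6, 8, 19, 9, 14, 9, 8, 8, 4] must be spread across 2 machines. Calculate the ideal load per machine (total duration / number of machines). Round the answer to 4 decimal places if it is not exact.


Total processing time = 6 + 8 + 19 + 9 + 14 + 9 + 8 + 8 + 4 = 85
Number of machines = 2
Ideal balanced load = 85 / 2 = 42.5

42.5


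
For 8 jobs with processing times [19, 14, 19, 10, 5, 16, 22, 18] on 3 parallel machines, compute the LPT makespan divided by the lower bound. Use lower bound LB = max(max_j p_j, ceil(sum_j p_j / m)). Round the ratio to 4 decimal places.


LPT order: [22, 19, 19, 18, 16, 14, 10, 5]
Machine loads after assignment: [41, 37, 45]
LPT makespan = 45
Lower bound = max(max_job, ceil(total/3)) = max(22, 41) = 41
Ratio = 45 / 41 = 1.0976

1.0976


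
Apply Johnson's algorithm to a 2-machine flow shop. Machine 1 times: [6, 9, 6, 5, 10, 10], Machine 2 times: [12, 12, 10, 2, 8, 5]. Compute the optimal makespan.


Apply Johnson's rule:
  Group 1 (a <= b): [(1, 6, 12), (3, 6, 10), (2, 9, 12)]
  Group 2 (a > b): [(5, 10, 8), (6, 10, 5), (4, 5, 2)]
Optimal job order: [1, 3, 2, 5, 6, 4]
Schedule:
  Job 1: M1 done at 6, M2 done at 18
  Job 3: M1 done at 12, M2 done at 28
  Job 2: M1 done at 21, M2 done at 40
  Job 5: M1 done at 31, M2 done at 48
  Job 6: M1 done at 41, M2 done at 53
  Job 4: M1 done at 46, M2 done at 55
Makespan = 55

55


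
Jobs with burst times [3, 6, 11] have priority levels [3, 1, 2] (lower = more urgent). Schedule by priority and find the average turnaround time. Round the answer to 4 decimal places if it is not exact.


Sort by priority (ascending = highest first):
Order: [(1, 6), (2, 11), (3, 3)]
Completion times:
  Priority 1, burst=6, C=6
  Priority 2, burst=11, C=17
  Priority 3, burst=3, C=20
Average turnaround = 43/3 = 14.3333

14.3333


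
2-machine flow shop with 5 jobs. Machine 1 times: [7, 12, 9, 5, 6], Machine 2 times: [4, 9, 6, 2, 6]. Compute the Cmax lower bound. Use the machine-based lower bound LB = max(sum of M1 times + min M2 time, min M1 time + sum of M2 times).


LB1 = sum(M1 times) + min(M2 times) = 39 + 2 = 41
LB2 = min(M1 times) + sum(M2 times) = 5 + 27 = 32
Lower bound = max(LB1, LB2) = max(41, 32) = 41

41


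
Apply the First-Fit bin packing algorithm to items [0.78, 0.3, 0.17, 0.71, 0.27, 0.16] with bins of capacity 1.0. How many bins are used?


Place items sequentially using First-Fit:
  Item 0.78 -> new Bin 1
  Item 0.3 -> new Bin 2
  Item 0.17 -> Bin 1 (now 0.95)
  Item 0.71 -> new Bin 3
  Item 0.27 -> Bin 2 (now 0.57)
  Item 0.16 -> Bin 2 (now 0.73)
Total bins used = 3

3


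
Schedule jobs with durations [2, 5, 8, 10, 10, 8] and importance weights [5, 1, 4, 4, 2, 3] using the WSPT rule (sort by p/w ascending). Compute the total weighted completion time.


Compute p/w ratios and sort ascending (WSPT): [(2, 5), (8, 4), (10, 4), (8, 3), (5, 1), (10, 2)]
Compute weighted completion times:
  Job (p=2,w=5): C=2, w*C=5*2=10
  Job (p=8,w=4): C=10, w*C=4*10=40
  Job (p=10,w=4): C=20, w*C=4*20=80
  Job (p=8,w=3): C=28, w*C=3*28=84
  Job (p=5,w=1): C=33, w*C=1*33=33
  Job (p=10,w=2): C=43, w*C=2*43=86
Total weighted completion time = 333

333


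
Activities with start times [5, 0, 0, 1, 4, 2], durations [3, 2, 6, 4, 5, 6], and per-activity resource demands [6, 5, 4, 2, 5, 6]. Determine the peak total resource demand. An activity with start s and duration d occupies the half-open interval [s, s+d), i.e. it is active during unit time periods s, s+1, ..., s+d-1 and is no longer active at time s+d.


Each activity i is active on [start_i, start_i + duration_i).
Compute total resource usage per time slot:
  t=0: active resources = [5, 4], total = 9
  t=1: active resources = [5, 4, 2], total = 11
  t=2: active resources = [4, 2, 6], total = 12
  t=3: active resources = [4, 2, 6], total = 12
  t=4: active resources = [4, 2, 5, 6], total = 17
  t=5: active resources = [6, 4, 5, 6], total = 21
  t=6: active resources = [6, 5, 6], total = 17
  t=7: active resources = [6, 5, 6], total = 17
  t=8: active resources = [5], total = 5
Peak resource demand = 21

21


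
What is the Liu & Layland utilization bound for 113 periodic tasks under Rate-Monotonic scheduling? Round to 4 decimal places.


Compute 2^(1/113) = 1.0061528976
Subtract 1: 1.0061528976 - 1 = 0.0061528976
Multiply by n: 113 * 0.0061528976 = 0.6952774288
Round to 4 dp: 0.6953

0.6953


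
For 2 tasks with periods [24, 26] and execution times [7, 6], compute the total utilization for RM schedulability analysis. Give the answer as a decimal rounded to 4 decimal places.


Compute individual utilizations (exact fractions):
  Task 1: C/T = 7/24 (approx. 0.2917)
  Task 2: C/T = 6/26 = 3/13 (approx. 0.2308)
Total utilization U = 7/24 + 3/13 = 163/312
Rounded to 4 decimal places: U = 0.5224
RM (Liu & Layland) bound for 2 tasks = 0.828427; compare with U = 163/312 (approx. 0.522436)
U <= bound, so schedulable by RM sufficient condition.

0.5224


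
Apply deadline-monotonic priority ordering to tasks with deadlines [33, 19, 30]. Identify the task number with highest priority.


Sort tasks by relative deadline (ascending):
  Task 2: deadline = 19
  Task 3: deadline = 30
  Task 1: deadline = 33
Priority order (highest first): [2, 3, 1]
Highest priority task = 2

2


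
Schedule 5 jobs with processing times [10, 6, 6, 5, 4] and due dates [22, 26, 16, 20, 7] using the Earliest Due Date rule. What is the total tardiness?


Sort by due date (EDD order): [(4, 7), (6, 16), (5, 20), (10, 22), (6, 26)]
Compute completion times and tardiness:
  Job 1: p=4, d=7, C=4, tardiness=max(0,4-7)=0
  Job 2: p=6, d=16, C=10, tardiness=max(0,10-16)=0
  Job 3: p=5, d=20, C=15, tardiness=max(0,15-20)=0
  Job 4: p=10, d=22, C=25, tardiness=max(0,25-22)=3
  Job 5: p=6, d=26, C=31, tardiness=max(0,31-26)=5
Total tardiness = 8

8


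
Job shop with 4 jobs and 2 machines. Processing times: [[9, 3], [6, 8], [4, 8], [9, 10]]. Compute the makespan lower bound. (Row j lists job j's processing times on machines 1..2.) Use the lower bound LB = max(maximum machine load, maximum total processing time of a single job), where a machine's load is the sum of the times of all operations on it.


Machine loads:
  Machine 1: 9 + 6 + 4 + 9 = 28
  Machine 2: 3 + 8 + 8 + 10 = 29
Max machine load = 29
Job totals:
  Job 1: 12
  Job 2: 14
  Job 3: 12
  Job 4: 19
Max job total = 19
Lower bound = max(29, 19) = 29

29


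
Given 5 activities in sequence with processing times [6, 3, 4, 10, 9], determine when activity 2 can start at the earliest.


Activity 2 starts after activities 1 through 1 complete.
Predecessor durations: [6]
ES = 6 = 6

6


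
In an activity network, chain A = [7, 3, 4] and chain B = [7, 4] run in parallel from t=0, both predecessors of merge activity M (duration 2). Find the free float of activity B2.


ES(B2) = sum of predecessors on chain B = 7
EF(B2) = ES + duration = 7 + 4 = 11
Successor of B2 is M. ES(M) = max(sum(A), sum(B)) = max(14, 11) = 14
Free float = ES(successor) - EF(current) = 14 - 11 = 3

3


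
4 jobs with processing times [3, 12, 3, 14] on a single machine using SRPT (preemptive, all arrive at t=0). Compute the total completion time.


Since all jobs arrive at t=0, SRPT equals SPT ordering.
SPT order: [3, 3, 12, 14]
Completion times:
  Job 1: p=3, C=3
  Job 2: p=3, C=6
  Job 3: p=12, C=18
  Job 4: p=14, C=32
Total completion time = 3 + 6 + 18 + 32 = 59

59


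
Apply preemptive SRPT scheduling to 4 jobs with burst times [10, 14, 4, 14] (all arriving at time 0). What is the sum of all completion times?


Since all jobs arrive at t=0, SRPT equals SPT ordering.
SPT order: [4, 10, 14, 14]
Completion times:
  Job 1: p=4, C=4
  Job 2: p=10, C=14
  Job 3: p=14, C=28
  Job 4: p=14, C=42
Total completion time = 4 + 14 + 28 + 42 = 88

88


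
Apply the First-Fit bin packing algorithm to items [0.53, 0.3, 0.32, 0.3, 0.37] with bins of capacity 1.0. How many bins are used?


Place items sequentially using First-Fit:
  Item 0.53 -> new Bin 1
  Item 0.3 -> Bin 1 (now 0.83)
  Item 0.32 -> new Bin 2
  Item 0.3 -> Bin 2 (now 0.62)
  Item 0.37 -> Bin 2 (now 0.99)
Total bins used = 2

2


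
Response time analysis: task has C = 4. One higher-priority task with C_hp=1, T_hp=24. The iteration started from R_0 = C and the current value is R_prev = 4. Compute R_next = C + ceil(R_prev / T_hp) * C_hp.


R_next = C + ceil(R_prev / T_hp) * C_hp
ceil(4 / 24) = ceil(0.1667) = 1
Interference = 1 * 1 = 1
R_next = 4 + 1 = 5

5


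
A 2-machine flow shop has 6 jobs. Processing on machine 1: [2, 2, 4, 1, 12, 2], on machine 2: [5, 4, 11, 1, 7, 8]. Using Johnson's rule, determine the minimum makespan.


Apply Johnson's rule:
  Group 1 (a <= b): [(4, 1, 1), (1, 2, 5), (2, 2, 4), (6, 2, 8), (3, 4, 11)]
  Group 2 (a > b): [(5, 12, 7)]
Optimal job order: [4, 1, 2, 6, 3, 5]
Schedule:
  Job 4: M1 done at 1, M2 done at 2
  Job 1: M1 done at 3, M2 done at 8
  Job 2: M1 done at 5, M2 done at 12
  Job 6: M1 done at 7, M2 done at 20
  Job 3: M1 done at 11, M2 done at 31
  Job 5: M1 done at 23, M2 done at 38
Makespan = 38

38


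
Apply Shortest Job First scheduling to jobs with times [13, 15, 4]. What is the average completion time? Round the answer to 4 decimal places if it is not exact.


SJF order (ascending): [4, 13, 15]
Completion times:
  Job 1: burst=4, C=4
  Job 2: burst=13, C=17
  Job 3: burst=15, C=32
Average completion = 53/3 = 17.6667

17.6667


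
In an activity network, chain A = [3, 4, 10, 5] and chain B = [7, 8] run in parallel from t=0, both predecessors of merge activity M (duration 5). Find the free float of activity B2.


ES(B2) = sum of predecessors on chain B = 7
EF(B2) = ES + duration = 7 + 8 = 15
Successor of B2 is M. ES(M) = max(sum(A), sum(B)) = max(22, 15) = 22
Free float = ES(successor) - EF(current) = 22 - 15 = 7

7


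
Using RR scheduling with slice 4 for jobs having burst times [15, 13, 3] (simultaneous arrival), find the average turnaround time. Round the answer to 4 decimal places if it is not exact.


Time quantum = 4
Execution trace:
  J1 runs 4 units, time = 4
  J2 runs 4 units, time = 8
  J3 runs 3 units, time = 11
  J1 runs 4 units, time = 15
  J2 runs 4 units, time = 19
  J1 runs 4 units, time = 23
  J2 runs 4 units, time = 27
  J1 runs 3 units, time = 30
  J2 runs 1 units, time = 31
Finish times: [30, 31, 11]
Average turnaround = 72/3 = 24.0

24.0


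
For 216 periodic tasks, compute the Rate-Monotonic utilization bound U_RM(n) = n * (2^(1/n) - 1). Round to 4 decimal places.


Compute 2^(1/216) = 1.0032141691
Subtract 1: 1.0032141691 - 1 = 0.0032141691
Multiply by n: 216 * 0.0032141691 = 0.6942605256
Round to 4 dp: 0.6943

0.6943


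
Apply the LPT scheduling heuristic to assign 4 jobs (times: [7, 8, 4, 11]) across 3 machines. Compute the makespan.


Sort jobs in decreasing order (LPT): [11, 8, 7, 4]
Assign each job to the least loaded machine:
  Machine 1: jobs [11], load = 11
  Machine 2: jobs [8], load = 8
  Machine 3: jobs [7, 4], load = 11
Makespan = max load = 11

11


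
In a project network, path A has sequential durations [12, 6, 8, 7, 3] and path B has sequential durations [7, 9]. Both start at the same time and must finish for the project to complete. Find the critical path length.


Path A total = 12 + 6 + 8 + 7 + 3 = 36
Path B total = 7 + 9 = 16
Critical path = longest path = max(36, 16) = 36

36


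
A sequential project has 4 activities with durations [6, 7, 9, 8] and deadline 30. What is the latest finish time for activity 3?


LF(activity 3) = deadline - sum of successor durations
Successors: activities 4 through 4 with durations [8]
Sum of successor durations = 8
LF = 30 - 8 = 22

22


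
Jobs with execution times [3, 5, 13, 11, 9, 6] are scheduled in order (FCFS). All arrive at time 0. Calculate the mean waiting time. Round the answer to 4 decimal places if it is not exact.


FCFS order (as given): [3, 5, 13, 11, 9, 6]
Waiting times:
  Job 1: wait = 0
  Job 2: wait = 3
  Job 3: wait = 8
  Job 4: wait = 21
  Job 5: wait = 32
  Job 6: wait = 41
Sum of waiting times = 105
Average waiting time = 105/6 = 17.5

17.5


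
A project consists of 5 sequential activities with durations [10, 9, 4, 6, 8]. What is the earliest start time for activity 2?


Activity 2 starts after activities 1 through 1 complete.
Predecessor durations: [10]
ES = 10 = 10

10


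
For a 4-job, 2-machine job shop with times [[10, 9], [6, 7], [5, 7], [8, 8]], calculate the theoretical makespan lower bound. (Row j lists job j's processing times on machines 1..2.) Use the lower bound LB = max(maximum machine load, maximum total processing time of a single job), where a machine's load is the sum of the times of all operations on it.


Machine loads:
  Machine 1: 10 + 6 + 5 + 8 = 29
  Machine 2: 9 + 7 + 7 + 8 = 31
Max machine load = 31
Job totals:
  Job 1: 19
  Job 2: 13
  Job 3: 12
  Job 4: 16
Max job total = 19
Lower bound = max(31, 19) = 31

31


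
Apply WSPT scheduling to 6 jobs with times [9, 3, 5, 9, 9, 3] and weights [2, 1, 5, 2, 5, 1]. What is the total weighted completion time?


Compute p/w ratios and sort ascending (WSPT): [(5, 5), (9, 5), (3, 1), (3, 1), (9, 2), (9, 2)]
Compute weighted completion times:
  Job (p=5,w=5): C=5, w*C=5*5=25
  Job (p=9,w=5): C=14, w*C=5*14=70
  Job (p=3,w=1): C=17, w*C=1*17=17
  Job (p=3,w=1): C=20, w*C=1*20=20
  Job (p=9,w=2): C=29, w*C=2*29=58
  Job (p=9,w=2): C=38, w*C=2*38=76
Total weighted completion time = 266

266


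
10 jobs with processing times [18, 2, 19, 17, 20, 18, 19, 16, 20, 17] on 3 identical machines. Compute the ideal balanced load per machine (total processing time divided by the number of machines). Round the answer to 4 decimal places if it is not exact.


Total processing time = 18 + 2 + 19 + 17 + 20 + 18 + 19 + 16 + 20 + 17 = 166
Number of machines = 3
Ideal balanced load = 166 / 3 = 55.3333

55.3333


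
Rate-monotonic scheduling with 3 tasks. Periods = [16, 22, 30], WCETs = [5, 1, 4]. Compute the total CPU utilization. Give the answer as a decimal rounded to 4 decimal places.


Compute individual utilizations (exact fractions):
  Task 1: C/T = 5/16 (approx. 0.3125)
  Task 2: C/T = 1/22 (approx. 0.0455)
  Task 3: C/T = 4/30 = 2/15 (approx. 0.1333)
Total utilization U = 5/16 + 1/22 + 2/15 = 1297/2640
Rounded to 4 decimal places: U = 0.4913
RM (Liu & Layland) bound for 3 tasks = 0.779763; compare with U = 1297/2640 (approx. 0.491288)
U <= bound, so schedulable by RM sufficient condition.

0.4913


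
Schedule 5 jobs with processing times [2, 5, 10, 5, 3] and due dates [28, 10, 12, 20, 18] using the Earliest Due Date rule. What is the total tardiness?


Sort by due date (EDD order): [(5, 10), (10, 12), (3, 18), (5, 20), (2, 28)]
Compute completion times and tardiness:
  Job 1: p=5, d=10, C=5, tardiness=max(0,5-10)=0
  Job 2: p=10, d=12, C=15, tardiness=max(0,15-12)=3
  Job 3: p=3, d=18, C=18, tardiness=max(0,18-18)=0
  Job 4: p=5, d=20, C=23, tardiness=max(0,23-20)=3
  Job 5: p=2, d=28, C=25, tardiness=max(0,25-28)=0
Total tardiness = 6

6


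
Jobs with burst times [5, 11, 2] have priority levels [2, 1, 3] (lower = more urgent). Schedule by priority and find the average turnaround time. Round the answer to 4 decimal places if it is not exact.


Sort by priority (ascending = highest first):
Order: [(1, 11), (2, 5), (3, 2)]
Completion times:
  Priority 1, burst=11, C=11
  Priority 2, burst=5, C=16
  Priority 3, burst=2, C=18
Average turnaround = 45/3 = 15.0

15.0


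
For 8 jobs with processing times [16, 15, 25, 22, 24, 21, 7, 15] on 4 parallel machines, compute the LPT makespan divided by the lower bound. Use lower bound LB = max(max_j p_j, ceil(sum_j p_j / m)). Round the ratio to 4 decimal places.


LPT order: [25, 24, 22, 21, 16, 15, 15, 7]
Machine loads after assignment: [32, 39, 37, 37]
LPT makespan = 39
Lower bound = max(max_job, ceil(total/4)) = max(25, 37) = 37
Ratio = 39 / 37 = 1.0541

1.0541


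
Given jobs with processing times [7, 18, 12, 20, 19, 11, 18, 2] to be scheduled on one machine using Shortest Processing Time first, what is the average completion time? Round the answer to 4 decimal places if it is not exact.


Sort jobs by processing time (SPT order): [2, 7, 11, 12, 18, 18, 19, 20]
Compute completion times sequentially:
  Job 1: processing = 2, completes at 2
  Job 2: processing = 7, completes at 9
  Job 3: processing = 11, completes at 20
  Job 4: processing = 12, completes at 32
  Job 5: processing = 18, completes at 50
  Job 6: processing = 18, completes at 68
  Job 7: processing = 19, completes at 87
  Job 8: processing = 20, completes at 107
Sum of completion times = 375
Average completion time = 375/8 = 46.875

46.875


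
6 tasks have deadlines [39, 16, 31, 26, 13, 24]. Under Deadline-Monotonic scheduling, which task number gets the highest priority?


Sort tasks by relative deadline (ascending):
  Task 5: deadline = 13
  Task 2: deadline = 16
  Task 6: deadline = 24
  Task 4: deadline = 26
  Task 3: deadline = 31
  Task 1: deadline = 39
Priority order (highest first): [5, 2, 6, 4, 3, 1]
Highest priority task = 5

5


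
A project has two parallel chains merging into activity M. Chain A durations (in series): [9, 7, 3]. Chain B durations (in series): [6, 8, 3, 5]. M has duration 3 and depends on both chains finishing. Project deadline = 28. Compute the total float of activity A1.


Forward pass: ES(A1) = sum of predecessors on chain A = 0
EF = ES + duration = 0 + 9 = 9
Backward pass: LF(M) = deadline = 28; LS(M) = 28 - 3 = 25
LF(A1) = LS(M) - sum(successors on chain A) = 25 - 10 = 15
LS = LF - duration = 15 - 9 = 6
Total float = LS - ES = 6 - 0 = 6

6


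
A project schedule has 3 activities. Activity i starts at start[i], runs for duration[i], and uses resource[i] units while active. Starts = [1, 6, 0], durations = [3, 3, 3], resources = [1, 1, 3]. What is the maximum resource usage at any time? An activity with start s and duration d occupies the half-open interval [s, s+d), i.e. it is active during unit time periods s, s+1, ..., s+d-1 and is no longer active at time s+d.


Each activity i is active on [start_i, start_i + duration_i).
Compute total resource usage per time slot:
  t=0: active resources = [3], total = 3
  t=1: active resources = [1, 3], total = 4
  t=2: active resources = [1, 3], total = 4
  t=3: active resources = [1], total = 1
  t=4: active resources = [], total = 0
  t=5: active resources = [], total = 0
  t=6: active resources = [1], total = 1
  t=7: active resources = [1], total = 1
  t=8: active resources = [1], total = 1
Peak resource demand = 4

4


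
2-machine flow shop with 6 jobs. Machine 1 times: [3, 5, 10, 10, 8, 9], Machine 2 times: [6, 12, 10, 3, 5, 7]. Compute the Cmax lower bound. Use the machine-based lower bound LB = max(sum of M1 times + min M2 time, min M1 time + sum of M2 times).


LB1 = sum(M1 times) + min(M2 times) = 45 + 3 = 48
LB2 = min(M1 times) + sum(M2 times) = 3 + 43 = 46
Lower bound = max(LB1, LB2) = max(48, 46) = 48

48


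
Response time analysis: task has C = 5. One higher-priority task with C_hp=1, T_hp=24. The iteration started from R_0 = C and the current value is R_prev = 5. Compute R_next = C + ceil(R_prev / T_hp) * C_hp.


R_next = C + ceil(R_prev / T_hp) * C_hp
ceil(5 / 24) = ceil(0.2083) = 1
Interference = 1 * 1 = 1
R_next = 5 + 1 = 6

6


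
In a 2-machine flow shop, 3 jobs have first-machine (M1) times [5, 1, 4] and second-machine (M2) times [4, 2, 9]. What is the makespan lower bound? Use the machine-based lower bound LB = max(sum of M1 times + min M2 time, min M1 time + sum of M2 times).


LB1 = sum(M1 times) + min(M2 times) = 10 + 2 = 12
LB2 = min(M1 times) + sum(M2 times) = 1 + 15 = 16
Lower bound = max(LB1, LB2) = max(12, 16) = 16

16
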